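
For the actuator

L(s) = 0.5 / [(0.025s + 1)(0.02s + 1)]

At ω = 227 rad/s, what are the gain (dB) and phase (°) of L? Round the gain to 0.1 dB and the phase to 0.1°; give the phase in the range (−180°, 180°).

-34.6 dB, -157.6°

At ω = 227 rad/s:
pole (1 + j227·0.025) = 1 + j5.675 → |·| ≈ 5.7624, ∠ ≈ 80.01°
pole (1 + j227·0.02) = 1 + j4.54 → |·| ≈ 4.6488, ∠ ≈ 77.58°
|L| = 0.5 · 1 / (5.7624 · 4.6488) ≈ 0.018665
Gain = 20 log₁₀(0.018665) ≈ -34.58 dB
∠L = (0°) − (80.01° + 77.58°) = -157.59°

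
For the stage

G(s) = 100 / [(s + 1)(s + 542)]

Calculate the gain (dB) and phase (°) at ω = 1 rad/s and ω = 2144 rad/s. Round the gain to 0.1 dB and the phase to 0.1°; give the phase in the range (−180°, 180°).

At s = jω = j1:
pole (s+1): 1 + j1 → |·| = √(1²+1²) = √2 ≈ 1.4142, ∠ = arctan(1/1) ≈ 45.00°
pole (s+542): 542 + j1 → |·| = √(542²+1²) = √293765 ≈ 542, ∠ = arctan(1/542) ≈ 0.11°
|G| = 100 / 766.5 ≈ 0.13046
Gain = 20 log₁₀(0.13046) ≈ -17.69 dB
∠G = 0.00° − 45.11° = -45.11°

At s = jω = j2144:
pole (s+1): 1 + j2144 → |·| = √(1²+2144²) = √4596737 ≈ 2144, ∠ = arctan(2144/1) ≈ 89.97°
pole (s+542): 542 + j2144 → |·| = √(542²+2144²) = √4890500 ≈ 2211.4, ∠ = arctan(2144/542) ≈ 75.81°
|G| = 100 / 4.7412e+06 ≈ 2.1092e-05
Gain = 20 log₁₀(2.1092e-05) ≈ -93.52 dB
∠G = 0.00° − 165.78° = -165.78°

ω = 1: -17.7 dB, -45.1°; ω = 2144: -93.5 dB, -165.8°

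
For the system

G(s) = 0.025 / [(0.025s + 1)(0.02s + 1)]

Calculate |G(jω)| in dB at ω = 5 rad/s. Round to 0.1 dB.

-32.2 dB

At ω = 5 rad/s:
pole (1 + j5·0.025) = 1 + j0.125 → |·| ≈ 1.0078, ∠ ≈ 7.13°
pole (1 + j5·0.02) = 1 + j0.1 → |·| ≈ 1.005, ∠ ≈ 5.71°
|G| = 0.025 · 1 / (1.0078 · 1.005) ≈ 0.024683
Gain = 20 log₁₀(0.024683) ≈ -32.15 dB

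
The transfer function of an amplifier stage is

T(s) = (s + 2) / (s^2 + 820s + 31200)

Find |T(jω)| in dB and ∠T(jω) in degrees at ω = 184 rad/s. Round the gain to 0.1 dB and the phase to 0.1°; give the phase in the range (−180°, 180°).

Substitute s = j184:
Numerator: (j184) + 2 = 2 + j184
Denominator: (j184)^2 + 820(j184) + 31200 = -2656 + j150880
|N| = √(2² + 184²) ≈ 184.01, ∠N ≈ 89.38°
|D| = √(2656² + 150880²) ≈ 1.509e+05, ∠D ≈ 91.01°
|T| = 184.01 / 1.509e+05 ≈ 0.0012194
Gain = 20 log₁₀(0.0012194) ≈ -58.28 dB
∠T = 89.38° − 91.01° = -1.63°

-58.3 dB, -1.6°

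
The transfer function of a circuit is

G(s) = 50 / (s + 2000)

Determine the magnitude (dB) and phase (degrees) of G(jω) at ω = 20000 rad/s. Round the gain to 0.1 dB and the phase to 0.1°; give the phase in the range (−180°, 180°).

At s = jω = j20000:
pole (s+2000): 2000 + j20000 → |·| = √(2000²+20000²) = √404000000 ≈ 20100, ∠ = arctan(20000/2000) ≈ 84.29°
|G| = 50 / 20100 ≈ 0.0024876
Gain = 20 log₁₀(0.0024876) ≈ -52.08 dB
∠G = 0.00° − 84.29° = -84.29°

-52.1 dB, -84.3°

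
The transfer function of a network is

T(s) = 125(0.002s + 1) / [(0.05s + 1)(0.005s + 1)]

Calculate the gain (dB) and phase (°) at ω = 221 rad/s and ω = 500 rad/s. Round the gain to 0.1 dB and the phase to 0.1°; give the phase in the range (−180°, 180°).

At ω = 221 rad/s:
zero (1 + j221·0.002) = 1 + j0.442 → |·| ≈ 1.0933, ∠ ≈ 23.85°
pole (1 + j221·0.05) = 1 + j11.05 → |·| ≈ 11.095, ∠ ≈ 84.83°
pole (1 + j221·0.005) = 1 + j1.105 → |·| ≈ 1.4903, ∠ ≈ 47.86°
|T| = 125 · 1.0933 / (11.095 · 1.4903) ≈ 8.2651
Gain = 20 log₁₀(8.2651) ≈ 18.34 dB
∠T = (23.85°) − (84.83° + 47.86°) = -108.84°

At ω = 500 rad/s:
zero (1 + j500·0.002) = 1 + j1 → |·| ≈ 1.4142, ∠ ≈ 45.00°
pole (1 + j500·0.05) = 1 + j25 → |·| ≈ 25.02, ∠ ≈ 87.71°
pole (1 + j500·0.005) = 1 + j2.5 → |·| ≈ 2.6926, ∠ ≈ 68.20°
|T| = 125 · 1.4142 / (25.02 · 2.6926) ≈ 2.624
Gain = 20 log₁₀(2.624) ≈ 8.38 dB
∠T = (45.00°) − (87.71° + 68.20°) = -110.91°

ω = 221: 18.3 dB, -108.8°; ω = 500: 8.4 dB, -110.9°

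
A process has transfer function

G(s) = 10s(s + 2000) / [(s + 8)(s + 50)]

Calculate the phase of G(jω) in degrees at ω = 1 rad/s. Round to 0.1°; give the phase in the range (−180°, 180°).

81.8°

At s = jω = j1:
zero (s+2000): 2000 + j1 → |·| = √(2000²+1²) = √4000001 ≈ 2000, ∠ = arctan(1/2000) ≈ 0.03°
zero at origin: s = j1 → |·| = 1, ∠ = 90.00°
pole (s+8): 8 + j1 → |·| = √(8²+1²) = √65 ≈ 8.0623, ∠ = arctan(1/8) ≈ 7.13°
pole (s+50): 50 + j1 → |·| = √(50²+1²) = √2501 ≈ 50.01, ∠ = arctan(1/50) ≈ 1.15°
∠G = 90.03° − 8.28° = 81.75°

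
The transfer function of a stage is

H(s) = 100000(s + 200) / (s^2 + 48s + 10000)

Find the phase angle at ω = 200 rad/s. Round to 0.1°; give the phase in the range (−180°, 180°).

At s = jω = j200:
zero (s+200): 200 + j200 → |·| = √(200²+200²) = √80000 ≈ 282.84, ∠ = arctan(200/200) ≈ 45.00°
quadratic: (j200)² + 48·j200 + 10000 = -30000 + j9600 → |·| ≈ 31499, ∠ ≈ 162.26°
∠H = 45.00° − 162.26° = -117.26°

-117.3°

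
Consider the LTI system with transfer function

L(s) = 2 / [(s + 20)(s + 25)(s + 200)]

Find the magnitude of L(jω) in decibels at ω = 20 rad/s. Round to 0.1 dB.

At s = jω = j20:
pole (s+20): 20 + j20 → |·| = √(20²+20²) = √800 ≈ 28.284, ∠ = arctan(20/20) ≈ 45.00°
pole (s+25): 25 + j20 → |·| = √(25²+20²) = √1025 ≈ 32.016, ∠ = arctan(20/25) ≈ 38.66°
pole (s+200): 200 + j20 → |·| = √(200²+20²) = √40400 ≈ 201, ∠ = arctan(20/200) ≈ 5.71°
|L| = 2 / 1.8201e+05 ≈ 1.0988e-05
Gain = 20 log₁₀(1.0988e-05) ≈ -99.18 dB

-99.2 dB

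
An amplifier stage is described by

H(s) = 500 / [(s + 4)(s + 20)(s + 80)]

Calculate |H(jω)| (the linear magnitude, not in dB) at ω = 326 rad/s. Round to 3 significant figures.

1.40e-05

At s = jω = j326:
pole (s+4): 4 + j326 → |·| = √(4²+326²) = √106292 ≈ 326.02, ∠ = arctan(326/4) ≈ 89.30°
pole (s+20): 20 + j326 → |·| = √(20²+326²) = √106676 ≈ 326.61, ∠ = arctan(326/20) ≈ 86.49°
pole (s+80): 80 + j326 → |·| = √(80²+326²) = √112676 ≈ 335.67, ∠ = arctan(326/80) ≈ 76.21°
|H| = 500 / 3.5743e+07 ≈ 1.3989e-05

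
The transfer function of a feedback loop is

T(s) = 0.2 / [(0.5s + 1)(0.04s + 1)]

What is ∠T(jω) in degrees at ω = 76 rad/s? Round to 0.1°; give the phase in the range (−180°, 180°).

-160.3°

At ω = 76 rad/s:
pole (1 + j76·0.5) = 1 + j38 → |·| ≈ 38.013, ∠ ≈ 88.49°
pole (1 + j76·0.04) = 1 + j3.04 → |·| ≈ 3.2002, ∠ ≈ 71.79°
∠T = (0°) − (88.49° + 71.79°) = -160.28°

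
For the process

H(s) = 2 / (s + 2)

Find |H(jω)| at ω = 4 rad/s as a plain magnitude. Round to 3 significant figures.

0.447

Substitute s = j4:
Numerator: 2 = 2 + j0
Denominator: (j4) + 2 = 2 + j4
|N| = √(2² + 0²) ≈ 2, ∠N ≈ 0.00°
|D| = √(2² + 4²) ≈ 4.4721, ∠D ≈ 63.43°
|H| = 2 / 4.4721 ≈ 0.44722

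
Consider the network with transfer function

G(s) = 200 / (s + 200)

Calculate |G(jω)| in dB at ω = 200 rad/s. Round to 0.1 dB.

-3.0 dB

Substitute s = j200:
Numerator: 200 = 200 + j0
Denominator: (j200) + 200 = 200 + j200
|N| = √(200² + 0²) ≈ 200, ∠N ≈ 0.00°
|D| = √(200² + 200²) ≈ 282.84, ∠D ≈ 45.00°
|G| = 200 / 282.84 ≈ 0.70711
Gain = 20 log₁₀(0.70711) ≈ -3.01 dB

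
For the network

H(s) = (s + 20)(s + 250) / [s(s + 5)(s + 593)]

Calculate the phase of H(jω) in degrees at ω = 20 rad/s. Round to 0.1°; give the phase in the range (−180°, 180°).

At s = jω = j20:
zero (s+20): 20 + j20 → |·| = √(20²+20²) = √800 ≈ 28.284, ∠ = arctan(20/20) ≈ 45.00°
zero (s+250): 250 + j20 → |·| = √(250²+20²) = √62900 ≈ 250.8, ∠ = arctan(20/250) ≈ 4.57°
pole (s+5): 5 + j20 → |·| = √(5²+20²) = √425 ≈ 20.616, ∠ = arctan(20/5) ≈ 75.96°
pole (s+593): 593 + j20 → |·| = √(593²+20²) = √352049 ≈ 593.34, ∠ = arctan(20/593) ≈ 1.93°
pole at origin: |s| = 20, ∠ = 90.00° (in denominator)
∠H = 49.57° − 167.89° = -118.32°

-118.3°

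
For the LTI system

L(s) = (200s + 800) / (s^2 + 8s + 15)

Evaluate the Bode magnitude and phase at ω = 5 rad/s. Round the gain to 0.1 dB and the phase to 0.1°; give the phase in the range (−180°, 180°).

29.8 dB, -52.7°

Substitute s = j5:
Numerator: 200(j5) + 800 = 800 + j1000
Denominator: (j5)^2 + 8(j5) + 15 = -10 + j40
|N| = √(800² + 1000²) ≈ 1280.6, ∠N ≈ 51.34°
|D| = √(10² + 40²) ≈ 41.231, ∠D ≈ 104.04°
|L| = 1280.6 / 41.231 ≈ 31.059
Gain = 20 log₁₀(31.059) ≈ 29.84 dB
∠L = 51.34° − 104.04° = -52.70°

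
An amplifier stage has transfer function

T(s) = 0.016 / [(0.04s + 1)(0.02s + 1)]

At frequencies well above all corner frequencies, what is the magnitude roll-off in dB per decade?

Each pole contributes −20 dB/decade at high frequency; each zero contributes +20 dB/decade.
Net: 0 zero(s) − 2 pole(s) → -40 dB/decade.

-40 dB/decade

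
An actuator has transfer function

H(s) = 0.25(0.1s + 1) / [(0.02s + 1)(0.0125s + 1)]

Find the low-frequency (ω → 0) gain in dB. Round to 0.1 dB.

-12.0 dB

H(0) = 0.25 · 1 / 1 = 0.25
20 log₁₀(0.25) ≈ -12.04 dB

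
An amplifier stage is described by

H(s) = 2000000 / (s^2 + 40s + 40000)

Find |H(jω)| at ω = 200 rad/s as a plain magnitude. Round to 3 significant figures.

250

At s = jω = j200:
quadratic: (j200)² + 40·j200 + 40000 = 0 + j8000 → |·| ≈ 8000, ∠ ≈ 90.00°
|H| = 2000000 / 8000 ≈ 250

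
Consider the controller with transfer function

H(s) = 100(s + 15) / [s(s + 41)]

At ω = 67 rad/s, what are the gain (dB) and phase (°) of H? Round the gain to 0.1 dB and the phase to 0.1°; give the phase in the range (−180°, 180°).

At s = jω = j67:
zero (s+15): 15 + j67 → |·| = √(15²+67²) = √4714 ≈ 68.659, ∠ = arctan(67/15) ≈ 77.38°
pole (s+41): 41 + j67 → |·| = √(41²+67²) = √6170 ≈ 78.549, ∠ = arctan(67/41) ≈ 58.54°
pole at origin: |s| = 67, ∠ = 90.00° (in denominator)
|H| = 100 · 68.659 / 5262.8 ≈ 1.3046
Gain = 20 log₁₀(1.3046) ≈ 2.31 dB
∠H = 77.38° − 148.54° = -71.16°

2.3 dB, -71.2°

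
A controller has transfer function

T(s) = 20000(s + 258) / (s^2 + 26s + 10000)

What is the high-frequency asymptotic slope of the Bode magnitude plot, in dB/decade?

-20 dB/decade

Each pole contributes −20 dB/decade at high frequency; each zero contributes +20 dB/decade.
Net: 1 zero(s) − 2 pole(s) → -20 dB/decade.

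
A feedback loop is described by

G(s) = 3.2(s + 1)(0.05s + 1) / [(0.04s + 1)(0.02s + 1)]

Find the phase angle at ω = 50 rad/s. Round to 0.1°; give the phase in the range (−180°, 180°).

At ω = 50 rad/s:
zero (1 + j50·1) = 1 + j50 → |·| ≈ 50.01, ∠ ≈ 88.85°
zero (1 + j50·0.05) = 1 + j2.5 → |·| ≈ 2.6926, ∠ ≈ 68.20°
pole (1 + j50·0.04) = 1 + j2 → |·| ≈ 2.2361, ∠ ≈ 63.43°
pole (1 + j50·0.02) = 1 + j1 → |·| ≈ 1.4142, ∠ ≈ 45.00°
∠G = (88.85° + 68.20°) − (63.43° + 45.00°) = 48.62°

48.6°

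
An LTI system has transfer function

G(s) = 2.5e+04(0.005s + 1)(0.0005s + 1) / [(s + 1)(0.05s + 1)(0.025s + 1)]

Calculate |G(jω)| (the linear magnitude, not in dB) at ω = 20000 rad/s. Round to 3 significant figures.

0.00251

At ω = 20000 rad/s:
zero (1 + j20000·0.005) = 1 + j100 → |·| ≈ 100, ∠ ≈ 89.43°
zero (1 + j20000·0.0005) = 1 + j10 → |·| ≈ 10.05, ∠ ≈ 84.29°
pole (1 + j20000·1) = 1 + j20000 → |·| ≈ 20000, ∠ ≈ 90.00°
pole (1 + j20000·0.05) = 1 + j1000 → |·| ≈ 1000, ∠ ≈ 89.94°
pole (1 + j20000·0.025) = 1 + j500 → |·| ≈ 500, ∠ ≈ 89.89°
|G| = 2.5e+04 · 100 · 10.05 / (20000 · 1000 · 500) ≈ 0.0025125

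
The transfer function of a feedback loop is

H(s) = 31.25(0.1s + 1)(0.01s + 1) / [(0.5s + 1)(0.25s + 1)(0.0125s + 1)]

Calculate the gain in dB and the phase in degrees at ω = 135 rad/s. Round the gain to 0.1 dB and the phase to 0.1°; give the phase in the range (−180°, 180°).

-16.0 dB, -97.6°

At ω = 135 rad/s:
zero (1 + j135·0.1) = 1 + j13.5 → |·| ≈ 13.537, ∠ ≈ 85.76°
zero (1 + j135·0.01) = 1 + j1.35 → |·| ≈ 1.68, ∠ ≈ 53.47°
pole (1 + j135·0.5) = 1 + j67.5 → |·| ≈ 67.507, ∠ ≈ 89.15°
pole (1 + j135·0.25) = 1 + j33.75 → |·| ≈ 33.765, ∠ ≈ 88.30°
pole (1 + j135·0.0125) = 1 + j1.6875 → |·| ≈ 1.9615, ∠ ≈ 59.35°
|H| = 31.25 · 13.537 · 1.68 / (67.507 · 33.765 · 1.9615) ≈ 0.15896
Gain = 20 log₁₀(0.15896) ≈ -15.97 dB
∠H = (85.76° + 53.47°) − (89.15° + 88.30° + 59.35°) = -97.57°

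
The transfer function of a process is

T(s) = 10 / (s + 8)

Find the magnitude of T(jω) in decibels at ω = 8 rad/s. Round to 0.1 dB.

Substitute s = j8:
Numerator: 10 = 10 + j0
Denominator: (j8) + 8 = 8 + j8
|N| = √(10² + 0²) ≈ 10, ∠N ≈ 0.00°
|D| = √(8² + 8²) ≈ 11.314, ∠D ≈ 45.00°
|T| = 10 / 11.314 ≈ 0.88386
Gain = 20 log₁₀(0.88386) ≈ -1.07 dB

-1.1 dB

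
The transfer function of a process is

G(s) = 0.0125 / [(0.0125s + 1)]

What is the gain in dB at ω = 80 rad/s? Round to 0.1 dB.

At ω = 80 rad/s:
pole (1 + j80·0.0125) = 1 + j1 → |·| ≈ 1.4142, ∠ ≈ 45.00°
|G| = 0.0125 · 1 / (1.4142) ≈ 0.0088389
Gain = 20 log₁₀(0.0088389) ≈ -41.07 dB

-41.1 dB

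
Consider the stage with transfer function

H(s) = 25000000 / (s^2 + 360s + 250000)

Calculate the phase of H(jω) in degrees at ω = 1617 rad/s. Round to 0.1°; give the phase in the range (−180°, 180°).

-166.2°

At s = jω = j1617:
quadratic: (j1617)² + 360·j1617 + 250000 = -2364689 + j582120 → |·| ≈ 2.4353e+06, ∠ ≈ 166.17°
∠H = 0.00° − 166.17° = -166.17°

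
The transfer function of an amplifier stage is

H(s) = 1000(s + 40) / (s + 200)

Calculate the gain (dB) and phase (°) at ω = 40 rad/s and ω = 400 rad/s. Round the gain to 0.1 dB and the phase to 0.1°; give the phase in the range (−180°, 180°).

At s = jω = j40:
zero (s+40): 40 + j40 → |·| = √(40²+40²) = √3200 ≈ 56.569, ∠ = arctan(40/40) ≈ 45.00°
pole (s+200): 200 + j40 → |·| = √(200²+40²) = √41600 ≈ 203.96, ∠ = arctan(40/200) ≈ 11.31°
|H| = 1000 · 56.569 / 203.96 ≈ 277.35
Gain = 20 log₁₀(277.35) ≈ 48.86 dB
∠H = 45.00° − 11.31° = 33.69°

At s = jω = j400:
zero (s+40): 40 + j400 → |·| = √(40²+400²) = √161600 ≈ 402, ∠ = arctan(400/40) ≈ 84.29°
pole (s+200): 200 + j400 → |·| = √(200²+400²) = √200000 ≈ 447.21, ∠ = arctan(400/200) ≈ 63.43°
|H| = 1000 · 402 / 447.21 ≈ 898.91
Gain = 20 log₁₀(898.91) ≈ 59.07 dB
∠H = 84.29° − 63.43° = 20.86°

ω = 40: 48.9 dB, 33.7°; ω = 400: 59.1 dB, 20.9°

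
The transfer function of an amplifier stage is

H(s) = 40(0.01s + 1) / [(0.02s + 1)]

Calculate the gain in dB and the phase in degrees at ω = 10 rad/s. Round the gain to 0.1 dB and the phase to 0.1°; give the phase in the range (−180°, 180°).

31.9 dB, -5.6°

At ω = 10 rad/s:
zero (1 + j10·0.01) = 1 + j0.1 → |·| ≈ 1.005, ∠ ≈ 5.71°
pole (1 + j10·0.02) = 1 + j0.2 → |·| ≈ 1.0198, ∠ ≈ 11.31°
|H| = 40 · 1.005 / (1.0198) ≈ 39.419
Gain = 20 log₁₀(39.419) ≈ 31.91 dB
∠H = (5.71°) − (11.31°) = -5.60°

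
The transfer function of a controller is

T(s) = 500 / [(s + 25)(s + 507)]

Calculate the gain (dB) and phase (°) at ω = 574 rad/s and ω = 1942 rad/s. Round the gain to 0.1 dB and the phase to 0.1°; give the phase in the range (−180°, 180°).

ω = 574: -58.9 dB, -136.1°; ω = 1942: -77.8 dB, -164.6°

At s = jω = j574:
pole (s+25): 25 + j574 → |·| = √(25²+574²) = √330101 ≈ 574.54, ∠ = arctan(574/25) ≈ 87.51°
pole (s+507): 507 + j574 → |·| = √(507²+574²) = √586525 ≈ 765.85, ∠ = arctan(574/507) ≈ 48.55°
|T| = 500 / 4.4001e+05 ≈ 0.0011363
Gain = 20 log₁₀(0.0011363) ≈ -58.89 dB
∠T = 0.00° − 136.06° = -136.06°

At s = jω = j1942:
pole (s+25): 25 + j1942 → |·| = √(25²+1942²) = √3771989 ≈ 1942.2, ∠ = arctan(1942/25) ≈ 89.26°
pole (s+507): 507 + j1942 → |·| = √(507²+1942²) = √4028413 ≈ 2007.1, ∠ = arctan(1942/507) ≈ 75.37°
|T| = 500 / 3.8982e+06 ≈ 0.00012826
Gain = 20 log₁₀(0.00012826) ≈ -77.84 dB
∠T = 0.00° − 164.63° = -164.63°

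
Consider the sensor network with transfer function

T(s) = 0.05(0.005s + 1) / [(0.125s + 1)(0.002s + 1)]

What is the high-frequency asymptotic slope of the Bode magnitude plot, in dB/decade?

-20 dB/decade

Each pole contributes −20 dB/decade at high frequency; each zero contributes +20 dB/decade.
Net: 1 zero(s) − 2 pole(s) → -20 dB/decade.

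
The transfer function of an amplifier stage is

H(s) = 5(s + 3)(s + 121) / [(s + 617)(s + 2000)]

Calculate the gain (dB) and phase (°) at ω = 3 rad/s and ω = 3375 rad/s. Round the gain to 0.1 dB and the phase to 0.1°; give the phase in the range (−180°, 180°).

ω = 3: -53.6 dB, 46.1°; ω = 3375: 12.5 dB, 38.9°

At s = jω = j3:
zero (s+3): 3 + j3 → |·| = √(3²+3²) = √18 ≈ 4.2426, ∠ = arctan(3/3) ≈ 45.00°
zero (s+121): 121 + j3 → |·| = √(121²+3²) = √14650 ≈ 121.04, ∠ = arctan(3/121) ≈ 1.42°
pole (s+617): 617 + j3 → |·| = √(617²+3²) = √380698 ≈ 617.01, ∠ = arctan(3/617) ≈ 0.28°
pole (s+2000): 2000 + j3 → |·| = √(2000²+3²) = √4000009 ≈ 2000, ∠ = arctan(3/2000) ≈ 0.09°
|H| = 5 · 513.52 / 1.234e+06 ≈ 0.0020807
Gain = 20 log₁₀(0.0020807) ≈ -53.64 dB
∠H = 46.42° − 0.37° = 46.05°

At s = jω = j3375:
zero (s+3): 3 + j3375 → |·| = √(3²+3375²) = √11390634 ≈ 3375, ∠ = arctan(3375/3) ≈ 89.95°
zero (s+121): 121 + j3375 → |·| = √(121²+3375²) = √11405266 ≈ 3377.2, ∠ = arctan(3375/121) ≈ 87.95°
pole (s+617): 617 + j3375 → |·| = √(617²+3375²) = √11771314 ≈ 3430.9, ∠ = arctan(3375/617) ≈ 79.64°
pole (s+2000): 2000 + j3375 → |·| = √(2000²+3375²) = √15390625 ≈ 3923.1, ∠ = arctan(3375/2000) ≈ 59.35°
|H| = 5 · 1.1398e+07 / 1.346e+07 ≈ 4.234
Gain = 20 log₁₀(4.234) ≈ 12.54 dB
∠H = 177.90° − 138.99° = 38.91°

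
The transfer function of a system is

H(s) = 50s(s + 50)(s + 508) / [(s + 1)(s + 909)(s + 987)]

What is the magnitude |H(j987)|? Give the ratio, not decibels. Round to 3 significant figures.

At s = jω = j987:
zero (s+50): 50 + j987 → |·| = √(50²+987²) = √976669 ≈ 988.27, ∠ = arctan(987/50) ≈ 87.10°
zero (s+508): 508 + j987 → |·| = √(508²+987²) = √1232233 ≈ 1110.1, ∠ = arctan(987/508) ≈ 62.77°
zero at origin: s = j987 → |·| = 987, ∠ = 90.00°
pole (s+1): 1 + j987 → |·| = √(1²+987²) = √974170 ≈ 987, ∠ = arctan(987/1) ≈ 89.94°
pole (s+909): 909 + j987 → |·| = √(909²+987²) = √1800450 ≈ 1341.8, ∠ = arctan(987/909) ≈ 47.36°
pole (s+987): 987 + j987 → |·| = √(987²+987²) = √1948338 ≈ 1395.8, ∠ = arctan(987/987) ≈ 45.00°
|H| = 50 · 1.0828e+09 / 1.8485e+09 ≈ 29.289

29.3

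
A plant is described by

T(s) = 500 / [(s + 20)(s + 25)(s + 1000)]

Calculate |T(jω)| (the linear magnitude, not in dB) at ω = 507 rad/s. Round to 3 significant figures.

At s = jω = j507:
pole (s+20): 20 + j507 → |·| = √(20²+507²) = √257449 ≈ 507.39, ∠ = arctan(507/20) ≈ 87.74°
pole (s+25): 25 + j507 → |·| = √(25²+507²) = √257674 ≈ 507.62, ∠ = arctan(507/25) ≈ 87.18°
pole (s+1000): 1000 + j507 → |·| = √(1000²+507²) = √1257049 ≈ 1121.2, ∠ = arctan(507/1000) ≈ 26.89°
|T| = 500 / 2.8878e+08 ≈ 1.7314e-06

1.73e-06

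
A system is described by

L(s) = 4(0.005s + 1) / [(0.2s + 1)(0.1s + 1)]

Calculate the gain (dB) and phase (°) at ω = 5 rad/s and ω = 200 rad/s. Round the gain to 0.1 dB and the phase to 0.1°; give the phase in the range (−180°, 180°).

ω = 5: 8.1 dB, -70.1°; ω = 200: -43.0 dB, -130.7°

At ω = 5 rad/s:
zero (1 + j5·0.005) = 1 + j0.025 → |·| ≈ 1.0003, ∠ ≈ 1.43°
pole (1 + j5·0.2) = 1 + j1 → |·| ≈ 1.4142, ∠ ≈ 45.00°
pole (1 + j5·0.1) = 1 + j0.5 → |·| ≈ 1.118, ∠ ≈ 26.57°
|L| = 4 · 1.0003 / (1.4142 · 1.118) ≈ 2.5307
Gain = 20 log₁₀(2.5307) ≈ 8.06 dB
∠L = (1.43°) − (45.00° + 26.57°) = -70.14°

At ω = 200 rad/s:
zero (1 + j200·0.005) = 1 + j1 → |·| ≈ 1.4142, ∠ ≈ 45.00°
pole (1 + j200·0.2) = 1 + j40 → |·| ≈ 40.012, ∠ ≈ 88.57°
pole (1 + j200·0.1) = 1 + j20 → |·| ≈ 20.025, ∠ ≈ 87.14°
|L| = 4 · 1.4142 / (40.012 · 20.025) ≈ 0.0070601
Gain = 20 log₁₀(0.0070601) ≈ -43.02 dB
∠L = (45.00°) − (88.57° + 87.14°) = -130.71°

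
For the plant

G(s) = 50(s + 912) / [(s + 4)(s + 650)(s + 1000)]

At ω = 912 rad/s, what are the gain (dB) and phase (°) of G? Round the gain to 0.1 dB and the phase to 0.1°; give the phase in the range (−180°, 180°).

-86.6 dB, -141.6°

At s = jω = j912:
zero (s+912): 912 + j912 → |·| = √(912²+912²) = √1663488 ≈ 1289.8, ∠ = arctan(912/912) ≈ 45.00°
pole (s+4): 4 + j912 → |·| = √(4²+912²) = √831760 ≈ 912.01, ∠ = arctan(912/4) ≈ 89.75°
pole (s+650): 650 + j912 → |·| = √(650²+912²) = √1254244 ≈ 1119.9, ∠ = arctan(912/650) ≈ 54.52°
pole (s+1000): 1000 + j912 → |·| = √(1000²+912²) = √1831744 ≈ 1353.4, ∠ = arctan(912/1000) ≈ 42.36°
|G| = 50 · 1289.8 / 1.3823e+09 ≈ 4.6654e-05
Gain = 20 log₁₀(4.6654e-05) ≈ -86.62 dB
∠G = 45.00° − 186.63° = -141.63°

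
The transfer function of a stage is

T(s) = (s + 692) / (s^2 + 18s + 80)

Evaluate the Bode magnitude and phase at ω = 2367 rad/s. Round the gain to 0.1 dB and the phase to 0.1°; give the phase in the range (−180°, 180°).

Substitute s = j2367:
Numerator: (j2367) + 692 = 692 + j2367
Denominator: (j2367)^2 + 18(j2367) + 80 = -5602609 + j42606
|N| = √(692² + 2367²) ≈ 2466.1, ∠N ≈ 73.70°
|D| = √(5602609² + 42606²) ≈ 5.6028e+06, ∠D ≈ 179.56°
|T| = 2466.1 / 5.6028e+06 ≈ 0.00044015
Gain = 20 log₁₀(0.00044015) ≈ -67.13 dB
∠T = 73.70° − 179.56° = -105.86°

-67.1 dB, -105.9°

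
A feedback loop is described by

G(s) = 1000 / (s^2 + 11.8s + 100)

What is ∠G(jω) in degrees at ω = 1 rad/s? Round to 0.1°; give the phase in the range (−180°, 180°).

-6.8°

At s = jω = j1:
quadratic: (j1)² + 11.8·j1 + 100 = 99 + j11.8 → |·| ≈ 99.701, ∠ ≈ 6.80°
∠G = 0.00° − 6.80° = -6.80°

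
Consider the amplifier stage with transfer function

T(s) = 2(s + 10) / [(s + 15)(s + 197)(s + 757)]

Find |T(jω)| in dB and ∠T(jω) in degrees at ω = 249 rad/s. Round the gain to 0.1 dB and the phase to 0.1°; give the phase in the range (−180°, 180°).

At s = jω = j249:
zero (s+10): 10 + j249 → |·| = √(10²+249²) = √62101 ≈ 249.2, ∠ = arctan(249/10) ≈ 87.70°
pole (s+15): 15 + j249 → |·| = √(15²+249²) = √62226 ≈ 249.45, ∠ = arctan(249/15) ≈ 86.55°
pole (s+197): 197 + j249 → |·| = √(197²+249²) = √100810 ≈ 317.51, ∠ = arctan(249/197) ≈ 51.65°
pole (s+757): 757 + j249 → |·| = √(757²+249²) = √635050 ≈ 796.9, ∠ = arctan(249/757) ≈ 18.21°
|T| = 2 · 249.2 / 6.3117e+07 ≈ 7.8964e-06
Gain = 20 log₁₀(7.8964e-06) ≈ -102.05 dB
∠T = 87.70° − 156.41° = -68.71°

-102.1 dB, -68.7°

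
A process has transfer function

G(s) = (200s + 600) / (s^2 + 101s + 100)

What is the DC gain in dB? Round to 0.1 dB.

G(0) = 600 / 100 = 6
20 log₁₀(6) ≈ 15.56 dB

15.6 dB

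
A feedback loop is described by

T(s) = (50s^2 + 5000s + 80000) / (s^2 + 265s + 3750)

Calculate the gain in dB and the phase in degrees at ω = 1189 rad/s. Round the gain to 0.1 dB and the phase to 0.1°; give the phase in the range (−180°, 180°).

33.8 dB, 7.8°

Substitute s = j1189:
Numerator: 50(j1189)^2 + 5000(j1189) + 80000 = -70606050 + j5945000
Denominator: (j1189)^2 + 265(j1189) + 3750 = -1409971 + j315085
|N| = √(70606050² + 5945000²) ≈ 7.0856e+07, ∠N ≈ 175.19°
|D| = √(1409971² + 315085²) ≈ 1.4447e+06, ∠D ≈ 167.40°
|T| = 7.0856e+07 / 1.4447e+06 ≈ 49.045
Gain = 20 log₁₀(49.045) ≈ 33.81 dB
∠T = 175.19° − 167.40° = 7.79°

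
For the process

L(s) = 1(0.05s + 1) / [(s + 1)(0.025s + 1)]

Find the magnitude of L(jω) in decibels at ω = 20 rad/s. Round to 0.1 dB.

-24.0 dB

At ω = 20 rad/s:
zero (1 + j20·0.05) = 1 + j1 → |·| ≈ 1.4142, ∠ ≈ 45.00°
pole (1 + j20·1) = 1 + j20 → |·| ≈ 20.025, ∠ ≈ 87.14°
pole (1 + j20·0.025) = 1 + j0.5 → |·| ≈ 1.118, ∠ ≈ 26.57°
|L| = 1 · 1.4142 / (20.025 · 1.118) ≈ 0.063168
Gain = 20 log₁₀(0.063168) ≈ -23.99 dB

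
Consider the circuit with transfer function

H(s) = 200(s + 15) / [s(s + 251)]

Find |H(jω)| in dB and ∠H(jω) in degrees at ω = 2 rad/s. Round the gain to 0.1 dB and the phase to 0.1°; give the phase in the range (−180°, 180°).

15.6 dB, -82.9°

At s = jω = j2:
zero (s+15): 15 + j2 → |·| = √(15²+2²) = √229 ≈ 15.133, ∠ = arctan(2/15) ≈ 7.59°
pole (s+251): 251 + j2 → |·| = √(251²+2²) = √63005 ≈ 251.01, ∠ = arctan(2/251) ≈ 0.46°
pole at origin: |s| = 2, ∠ = 90.00° (in denominator)
|H| = 200 · 15.133 / 502.02 ≈ 6.0288
Gain = 20 log₁₀(6.0288) ≈ 15.60 dB
∠H = 7.59° − 90.46° = -82.87°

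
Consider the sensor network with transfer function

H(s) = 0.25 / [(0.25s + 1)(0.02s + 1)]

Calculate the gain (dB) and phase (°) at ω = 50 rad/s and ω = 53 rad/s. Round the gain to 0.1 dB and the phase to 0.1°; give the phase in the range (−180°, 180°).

At ω = 50 rad/s:
pole (1 + j50·0.25) = 1 + j12.5 → |·| ≈ 12.54, ∠ ≈ 85.43°
pole (1 + j50·0.02) = 1 + j1 → |·| ≈ 1.4142, ∠ ≈ 45.00°
|H| = 0.25 · 1 / (12.54 · 1.4142) ≈ 0.014097
Gain = 20 log₁₀(0.014097) ≈ -37.02 dB
∠H = (0°) − (85.43° + 45.00°) = -130.43°

At ω = 53 rad/s:
pole (1 + j53·0.25) = 1 + j13.25 → |·| ≈ 13.288, ∠ ≈ 85.68°
pole (1 + j53·0.02) = 1 + j1.06 → |·| ≈ 1.4573, ∠ ≈ 46.67°
|H| = 0.25 · 1 / (13.288 · 1.4573) ≈ 0.01291
Gain = 20 log₁₀(0.01291) ≈ -37.78 dB
∠H = (0°) − (85.68° + 46.67°) = -132.35°

ω = 50: -37.0 dB, -130.4°; ω = 53: -37.8 dB, -132.4°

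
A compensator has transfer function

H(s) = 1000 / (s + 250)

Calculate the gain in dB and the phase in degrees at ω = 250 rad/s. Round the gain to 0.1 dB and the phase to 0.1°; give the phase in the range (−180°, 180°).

Substitute s = j250:
Numerator: 1000 = 1000 + j0
Denominator: (j250) + 250 = 250 + j250
|N| = √(1000² + 0²) ≈ 1000, ∠N ≈ 0.00°
|D| = √(250² + 250²) ≈ 353.55, ∠D ≈ 45.00°
|H| = 1000 / 353.55 ≈ 2.8285
Gain = 20 log₁₀(2.8285) ≈ 9.03 dB
∠H = 0.00° − 45.00° = -45.00°

9.0 dB, -45.0°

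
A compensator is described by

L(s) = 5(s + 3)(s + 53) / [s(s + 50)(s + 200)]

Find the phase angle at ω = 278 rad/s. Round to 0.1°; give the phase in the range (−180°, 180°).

At s = jω = j278:
zero (s+3): 3 + j278 → |·| = √(3²+278²) = √77293 ≈ 278.02, ∠ = arctan(278/3) ≈ 89.38°
zero (s+53): 53 + j278 → |·| = √(53²+278²) = √80093 ≈ 283.01, ∠ = arctan(278/53) ≈ 79.21°
pole (s+50): 50 + j278 → |·| = √(50²+278²) = √79784 ≈ 282.46, ∠ = arctan(278/50) ≈ 79.80°
pole (s+200): 200 + j278 → |·| = √(200²+278²) = √117284 ≈ 342.47, ∠ = arctan(278/200) ≈ 54.27°
pole at origin: |s| = 278, ∠ = 90.00° (in denominator)
∠L = 168.59° − 224.07° = -55.48°

-55.5°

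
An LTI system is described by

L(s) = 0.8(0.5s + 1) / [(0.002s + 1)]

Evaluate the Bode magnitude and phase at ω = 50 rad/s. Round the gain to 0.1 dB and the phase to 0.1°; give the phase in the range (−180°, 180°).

At ω = 50 rad/s:
zero (1 + j50·0.5) = 1 + j25 → |·| ≈ 25.02, ∠ ≈ 87.71°
pole (1 + j50·0.002) = 1 + j0.1 → |·| ≈ 1.005, ∠ ≈ 5.71°
|L| = 0.8 · 25.02 / (1.005) ≈ 19.916
Gain = 20 log₁₀(19.916) ≈ 25.98 dB
∠L = (87.71°) − (5.71°) = 82.00°

26.0 dB, 82.0°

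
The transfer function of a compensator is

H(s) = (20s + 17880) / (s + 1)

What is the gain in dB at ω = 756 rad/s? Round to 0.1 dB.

Substitute s = j756:
Numerator: 20(j756) + 17880 = 17880 + j15120
Denominator: (j756) + 1 = 1 + j756
|N| = √(17880² + 15120²) ≈ 23416, ∠N ≈ 40.22°
|D| = √(1² + 756²) ≈ 756, ∠D ≈ 89.92°
|H| = 23416 / 756 ≈ 30.974
Gain = 20 log₁₀(30.974) ≈ 29.82 dB

29.8 dB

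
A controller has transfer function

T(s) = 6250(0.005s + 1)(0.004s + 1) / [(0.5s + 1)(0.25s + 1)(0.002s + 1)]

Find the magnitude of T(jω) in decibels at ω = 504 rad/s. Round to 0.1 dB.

At ω = 504 rad/s:
zero (1 + j504·0.005) = 1 + j2.52 → |·| ≈ 2.7112, ∠ ≈ 68.36°
zero (1 + j504·0.004) = 1 + j2.016 → |·| ≈ 2.2504, ∠ ≈ 63.62°
pole (1 + j504·0.5) = 1 + j252 → |·| ≈ 252, ∠ ≈ 89.77°
pole (1 + j504·0.25) = 1 + j126 → |·| ≈ 126, ∠ ≈ 89.55°
pole (1 + j504·0.002) = 1 + j1.008 → |·| ≈ 1.4199, ∠ ≈ 45.23°
|T| = 6250 · 2.7112 · 2.2504 / (252 · 126 · 1.4199) ≈ 0.84581
Gain = 20 log₁₀(0.84581) ≈ -1.45 dB

-1.5 dB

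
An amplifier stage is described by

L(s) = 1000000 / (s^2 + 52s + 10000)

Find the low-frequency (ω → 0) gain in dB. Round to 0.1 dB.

L(0) = 1000000 / 10000 = 100
20 log₁₀(100) ≈ 40.00 dB

40.0 dB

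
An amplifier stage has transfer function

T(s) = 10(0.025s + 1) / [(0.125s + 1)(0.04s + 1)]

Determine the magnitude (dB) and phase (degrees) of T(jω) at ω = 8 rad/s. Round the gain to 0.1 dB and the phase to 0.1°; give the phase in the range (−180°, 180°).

16.7 dB, -51.4°

At ω = 8 rad/s:
zero (1 + j8·0.025) = 1 + j0.2 → |·| ≈ 1.0198, ∠ ≈ 11.31°
pole (1 + j8·0.125) = 1 + j1 → |·| ≈ 1.4142, ∠ ≈ 45.00°
pole (1 + j8·0.04) = 1 + j0.32 → |·| ≈ 1.05, ∠ ≈ 17.74°
|T| = 10 · 1.0198 / (1.4142 · 1.05) ≈ 6.8678
Gain = 20 log₁₀(6.8678) ≈ 16.74 dB
∠T = (11.31°) − (45.00° + 17.74°) = -51.43°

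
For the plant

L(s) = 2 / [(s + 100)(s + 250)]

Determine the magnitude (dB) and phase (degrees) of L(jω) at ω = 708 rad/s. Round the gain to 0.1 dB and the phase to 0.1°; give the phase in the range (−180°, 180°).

-108.6 dB, -152.5°

At s = jω = j708:
pole (s+100): 100 + j708 → |·| = √(100²+708²) = √511264 ≈ 715.03, ∠ = arctan(708/100) ≈ 81.96°
pole (s+250): 250 + j708 → |·| = √(250²+708²) = √563764 ≈ 750.84, ∠ = arctan(708/250) ≈ 70.55°
|L| = 2 / 5.3687e+05 ≈ 3.7253e-06
Gain = 20 log₁₀(3.7253e-06) ≈ -108.58 dB
∠L = 0.00° − 152.51° = -152.51°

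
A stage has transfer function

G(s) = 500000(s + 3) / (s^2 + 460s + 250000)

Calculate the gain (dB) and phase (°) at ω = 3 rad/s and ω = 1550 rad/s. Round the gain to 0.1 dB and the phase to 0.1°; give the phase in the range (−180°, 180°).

ω = 3: 18.6 dB, 44.7°; ω = 1550: 50.7 dB, -71.8°

At s = jω = j3:
zero (s+3): 3 + j3 → |·| = √(3²+3²) = √18 ≈ 4.2426, ∠ = arctan(3/3) ≈ 45.00°
quadratic: (j3)² + 460·j3 + 250000 = 249991 + j1380 → |·| ≈ 2.4999e+05, ∠ ≈ 0.32°
|G| = 500000 · 4.2426 / 2.4999e+05 ≈ 8.4855
Gain = 20 log₁₀(8.4855) ≈ 18.57 dB
∠G = 45.00° − 0.32° = 44.68°

At s = jω = j1550:
zero (s+3): 3 + j1550 → |·| = √(3²+1550²) = √2402509 ≈ 1550, ∠ = arctan(1550/3) ≈ 89.89°
quadratic: (j1550)² + 460·j1550 + 250000 = -2152500 + j713000 → |·| ≈ 2.2675e+06, ∠ ≈ 161.67°
|G| = 500000 · 1550 / 2.2675e+06 ≈ 341.79
Gain = 20 log₁₀(341.79) ≈ 50.68 dB
∠G = 89.89° − 161.67° = -71.78°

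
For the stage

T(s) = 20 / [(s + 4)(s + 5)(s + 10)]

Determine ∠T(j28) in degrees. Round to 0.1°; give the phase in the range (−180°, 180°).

127.9°

At s = jω = j28:
pole (s+4): 4 + j28 → |·| = √(4²+28²) = √800 ≈ 28.284, ∠ = arctan(28/4) ≈ 81.87°
pole (s+5): 5 + j28 → |·| = √(5²+28²) = √809 ≈ 28.443, ∠ = arctan(28/5) ≈ 79.88°
pole (s+10): 10 + j28 → |·| = √(10²+28²) = √884 ≈ 29.732, ∠ = arctan(28/10) ≈ 70.35°
∠T = 0.00° − 232.10° = -232.10° ≡ 127.90° (principal value)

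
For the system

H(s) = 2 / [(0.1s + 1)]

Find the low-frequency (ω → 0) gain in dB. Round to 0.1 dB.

H(0) = 2 · 1 / 1 = 2
20 log₁₀(2) ≈ 6.02 dB

6.0 dB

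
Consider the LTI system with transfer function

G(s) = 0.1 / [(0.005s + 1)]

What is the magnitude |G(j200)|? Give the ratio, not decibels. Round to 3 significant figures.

At ω = 200 rad/s:
pole (1 + j200·0.005) = 1 + j1 → |·| ≈ 1.4142, ∠ ≈ 45.00°
|G| = 0.1 · 1 / (1.4142) ≈ 0.070711

0.0707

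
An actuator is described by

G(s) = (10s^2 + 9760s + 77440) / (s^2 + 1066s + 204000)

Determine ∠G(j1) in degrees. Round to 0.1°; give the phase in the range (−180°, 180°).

6.9°

Substitute s = j1:
Numerator: 10(j1)^2 + 9760(j1) + 77440 = 77430 + j9760
Denominator: (j1)^2 + 1066(j1) + 204000 = 203999 + j1066
|N| = √(77430² + 9760²) ≈ 78043, ∠N ≈ 7.18°
|D| = √(203999² + 1066²) ≈ 2.04e+05, ∠D ≈ 0.30°
∠G = 7.18° − 0.30° = 6.88°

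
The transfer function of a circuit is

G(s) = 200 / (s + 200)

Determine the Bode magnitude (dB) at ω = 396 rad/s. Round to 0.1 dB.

Substitute s = j396:
Numerator: 200 = 200 + j0
Denominator: (j396) + 200 = 200 + j396
|N| = √(200² + 0²) ≈ 200, ∠N ≈ 0.00°
|D| = √(200² + 396²) ≈ 443.64, ∠D ≈ 63.20°
|G| = 200 / 443.64 ≈ 0.45082
Gain = 20 log₁₀(0.45082) ≈ -6.92 dB

-6.9 dB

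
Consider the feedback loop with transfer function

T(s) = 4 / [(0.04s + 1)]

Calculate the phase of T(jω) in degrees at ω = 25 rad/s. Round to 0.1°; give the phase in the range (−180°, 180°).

-45.0°

At ω = 25 rad/s:
pole (1 + j25·0.04) = 1 + j1 → |·| ≈ 1.4142, ∠ ≈ 45.00°
∠T = (0°) − (45.00°) = -45.00°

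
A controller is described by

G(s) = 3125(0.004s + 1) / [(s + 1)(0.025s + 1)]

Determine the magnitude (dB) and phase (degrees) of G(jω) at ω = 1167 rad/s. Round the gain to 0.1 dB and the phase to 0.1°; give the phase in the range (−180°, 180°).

At ω = 1167 rad/s:
zero (1 + j1167·0.004) = 1 + j4.668 → |·| ≈ 4.7739, ∠ ≈ 77.91°
pole (1 + j1167·1) = 1 + j1167 → |·| ≈ 1167, ∠ ≈ 89.95°
pole (1 + j1167·0.025) = 1 + j29.175 → |·| ≈ 29.192, ∠ ≈ 88.04°
|G| = 3125 · 4.7739 / (1167 · 29.192) ≈ 0.43791
Gain = 20 log₁₀(0.43791) ≈ -7.17 dB
∠G = (77.91°) − (89.95° + 88.04°) = -100.08°

-7.2 dB, -100.1°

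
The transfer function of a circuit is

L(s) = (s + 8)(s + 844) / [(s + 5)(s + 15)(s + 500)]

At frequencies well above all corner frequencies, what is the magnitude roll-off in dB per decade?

-20 dB/decade

Each pole contributes −20 dB/decade at high frequency; each zero contributes +20 dB/decade.
Net: 2 zero(s) − 3 pole(s) → -20 dB/decade.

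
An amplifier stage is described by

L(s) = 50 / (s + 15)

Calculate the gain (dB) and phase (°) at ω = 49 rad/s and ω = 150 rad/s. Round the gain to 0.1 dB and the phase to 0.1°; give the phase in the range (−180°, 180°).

Substitute s = j49:
Numerator: 50 = 50 + j0
Denominator: (j49) + 15 = 15 + j49
|N| = √(50² + 0²) ≈ 50, ∠N ≈ 0.00°
|D| = √(15² + 49²) ≈ 51.245, ∠D ≈ 72.98°
|L| = 50 / 51.245 ≈ 0.9757
Gain = 20 log₁₀(0.9757) ≈ -0.21 dB
∠L = 0.00° − 72.98° = -72.98°

Substitute s = j150:
Numerator: 50 = 50 + j0
Denominator: (j150) + 15 = 15 + j150
|N| = √(50² + 0²) ≈ 50, ∠N ≈ 0.00°
|D| = √(15² + 150²) ≈ 150.75, ∠D ≈ 84.29°
|L| = 50 / 150.75 ≈ 0.33167
Gain = 20 log₁₀(0.33167) ≈ -9.59 dB
∠L = 0.00° − 84.29° = -84.29°

ω = 49: -0.2 dB, -73.0°; ω = 150: -9.6 dB, -84.3°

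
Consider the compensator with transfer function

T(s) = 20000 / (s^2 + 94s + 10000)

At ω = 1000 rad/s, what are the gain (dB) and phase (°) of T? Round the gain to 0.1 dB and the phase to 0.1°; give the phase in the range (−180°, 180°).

-33.9 dB, -174.6°

At s = jω = j1000:
quadratic: (j1000)² + 94·j1000 + 10000 = -990000 + j94000 → |·| ≈ 9.9445e+05, ∠ ≈ 174.58°
|T| = 20000 / 9.9445e+05 ≈ 0.020112
Gain = 20 log₁₀(0.020112) ≈ -33.93 dB
∠T = 0.00° − 174.58° = -174.58°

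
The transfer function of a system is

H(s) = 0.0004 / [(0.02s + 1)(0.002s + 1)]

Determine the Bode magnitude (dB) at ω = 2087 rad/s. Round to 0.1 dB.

-113.0 dB

At ω = 2087 rad/s:
pole (1 + j2087·0.02) = 1 + j41.74 → |·| ≈ 41.752, ∠ ≈ 88.63°
pole (1 + j2087·0.002) = 1 + j4.174 → |·| ≈ 4.2921, ∠ ≈ 76.53°
|H| = 0.0004 · 1 / (41.752 · 4.2921) ≈ 2.2321e-06
Gain = 20 log₁₀(2.2321e-06) ≈ -113.03 dB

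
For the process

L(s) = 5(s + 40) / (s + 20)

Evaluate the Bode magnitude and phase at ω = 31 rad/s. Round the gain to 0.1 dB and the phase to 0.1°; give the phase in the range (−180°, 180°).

16.7 dB, -19.4°

At s = jω = j31:
zero (s+40): 40 + j31 → |·| = √(40²+31²) = √2561 ≈ 50.606, ∠ = arctan(31/40) ≈ 37.78°
pole (s+20): 20 + j31 → |·| = √(20²+31²) = √1361 ≈ 36.892, ∠ = arctan(31/20) ≈ 57.17°
|L| = 5 · 50.606 / 36.892 ≈ 6.8587
Gain = 20 log₁₀(6.8587) ≈ 16.72 dB
∠L = 37.78° − 57.17° = -19.39°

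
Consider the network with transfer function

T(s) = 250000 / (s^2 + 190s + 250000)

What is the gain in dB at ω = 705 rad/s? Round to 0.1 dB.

At s = jω = j705:
quadratic: (j705)² + 190·j705 + 250000 = -247025 + j133950 → |·| ≈ 2.8101e+05, ∠ ≈ 151.53°
|T| = 250000 / 2.8101e+05 ≈ 0.88965
Gain = 20 log₁₀(0.88965) ≈ -1.02 dB

-1.0 dB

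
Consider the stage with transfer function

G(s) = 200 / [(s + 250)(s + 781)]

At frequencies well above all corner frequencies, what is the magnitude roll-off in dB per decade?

-40 dB/decade

Each pole contributes −20 dB/decade at high frequency; each zero contributes +20 dB/decade.
Net: 0 zero(s) − 2 pole(s) → -40 dB/decade.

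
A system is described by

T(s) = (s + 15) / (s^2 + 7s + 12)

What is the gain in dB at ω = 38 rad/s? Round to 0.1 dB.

Substitute s = j38:
Numerator: (j38) + 15 = 15 + j38
Denominator: (j38)^2 + 7(j38) + 12 = -1432 + j266
|N| = √(15² + 38²) ≈ 40.853, ∠N ≈ 68.46°
|D| = √(1432² + 266²) ≈ 1456.5, ∠D ≈ 169.48°
|T| = 40.853 / 1456.5 ≈ 0.028049
Gain = 20 log₁₀(0.028049) ≈ -31.04 dB

-31.0 dB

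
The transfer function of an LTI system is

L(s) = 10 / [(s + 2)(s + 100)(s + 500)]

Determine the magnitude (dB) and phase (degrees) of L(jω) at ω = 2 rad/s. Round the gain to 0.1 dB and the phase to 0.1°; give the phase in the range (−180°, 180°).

At s = jω = j2:
pole (s+2): 2 + j2 → |·| = √(2²+2²) = √8 ≈ 2.8284, ∠ = arctan(2/2) ≈ 45.00°
pole (s+100): 100 + j2 → |·| = √(100²+2²) = √10004 ≈ 100.02, ∠ = arctan(2/100) ≈ 1.15°
pole (s+500): 500 + j2 → |·| = √(500²+2²) = √250004 ≈ 500, ∠ = arctan(2/500) ≈ 0.23°
|L| = 10 / 1.4145e+05 ≈ 7.0696e-05
Gain = 20 log₁₀(7.0696e-05) ≈ -83.01 dB
∠L = 0.00° − 46.38° = -46.38°

-83.0 dB, -46.4°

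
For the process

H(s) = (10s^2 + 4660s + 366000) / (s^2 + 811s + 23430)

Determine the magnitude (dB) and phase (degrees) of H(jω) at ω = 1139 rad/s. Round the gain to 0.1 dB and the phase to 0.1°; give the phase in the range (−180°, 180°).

Substitute s = j1139:
Numerator: 10(j1139)^2 + 4660(j1139) + 366000 = -12607210 + j5307740
Denominator: (j1139)^2 + 811(j1139) + 23430 = -1273891 + j923729
|N| = √(12607210² + 5307740²) ≈ 1.3679e+07, ∠N ≈ 157.17°
|D| = √(1273891² + 923729²) ≈ 1.5736e+06, ∠D ≈ 144.05°
|H| = 1.3679e+07 / 1.5736e+06 ≈ 8.6928
Gain = 20 log₁₀(8.6928) ≈ 18.78 dB
∠H = 157.17° − 144.05° = 13.12°

18.8 dB, 13.1°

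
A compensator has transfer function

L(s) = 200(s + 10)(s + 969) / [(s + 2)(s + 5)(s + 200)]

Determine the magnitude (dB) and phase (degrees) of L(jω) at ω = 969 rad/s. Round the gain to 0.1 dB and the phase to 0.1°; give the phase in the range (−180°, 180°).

At s = jω = j969:
zero (s+10): 10 + j969 → |·| = √(10²+969²) = √939061 ≈ 969.05, ∠ = arctan(969/10) ≈ 89.41°
zero (s+969): 969 + j969 → |·| = √(969²+969²) = √1877922 ≈ 1370.4, ∠ = arctan(969/969) ≈ 45.00°
pole (s+2): 2 + j969 → |·| = √(2²+969²) = √938965 ≈ 969, ∠ = arctan(969/2) ≈ 89.88°
pole (s+5): 5 + j969 → |·| = √(5²+969²) = √938986 ≈ 969.01, ∠ = arctan(969/5) ≈ 89.70°
pole (s+200): 200 + j969 → |·| = √(200²+969²) = √978961 ≈ 989.42, ∠ = arctan(969/200) ≈ 78.34°
|L| = 200 · 1.328e+06 / 9.2904e+08 ≈ 0.28589
Gain = 20 log₁₀(0.28589) ≈ -10.88 dB
∠L = 134.41° − 257.92° = -123.51°

-10.9 dB, -123.5°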